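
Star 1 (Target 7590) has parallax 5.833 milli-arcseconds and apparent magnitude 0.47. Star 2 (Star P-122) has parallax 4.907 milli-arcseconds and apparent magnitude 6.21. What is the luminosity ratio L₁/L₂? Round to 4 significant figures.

L₁/L₂ = 139.9

d₁ = 1/p₁ = 1/0.005833″ = 171.44 pc; d₂ = 1/p₂ = 1/0.004907″ = 203.79 pc.
M₁ = m₁ − 5 log₁₀ d₁ + 5 = 0.47 − 11.1706 + 5 = -5.7006.
M₂ = 6.21 − 11.5459 + 5 = -0.3359.
L₁/L₂ = 10^(0.4(M₂ − M₁)) = 10^(0.4 × 5.3647) = 10^2.14588 = 139.92.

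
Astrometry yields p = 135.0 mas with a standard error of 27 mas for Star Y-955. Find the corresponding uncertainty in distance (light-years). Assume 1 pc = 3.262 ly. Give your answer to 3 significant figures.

d = 1/p, so σ_d = σ_p / p².
σ_d = 0.0270 / (0.1350)² = 0.0270 / 0.018225 = 1.4815 pc = 1.4815 × 3.262 ly = 4.8327 ly.

4.83 ly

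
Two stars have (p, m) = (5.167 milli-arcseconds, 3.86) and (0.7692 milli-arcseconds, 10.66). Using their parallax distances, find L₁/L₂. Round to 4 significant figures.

L₁/L₂ = 11.63

d₁ = 1/p₁ = 1/0.005167″ = 193.54 pc; d₂ = 1/p₂ = 1/0.0007692″ = 1300.1 pc.
M₁ = m₁ − 5 log₁₀ d₁ + 5 = 3.86 − 11.4339 + 5 = -2.5739.
M₂ = 10.66 − 15.5699 + 5 = 0.0901.
L₁/L₂ = 10^(0.4(M₂ − M₁)) = 10^(0.4 × 2.6640) = 10^1.06560 = 11.631.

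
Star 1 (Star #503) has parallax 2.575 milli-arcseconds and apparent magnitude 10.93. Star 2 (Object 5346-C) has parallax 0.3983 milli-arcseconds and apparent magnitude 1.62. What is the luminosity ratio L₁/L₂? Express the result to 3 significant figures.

L₁/L₂ = 4.52 × 10^-6

d₁ = 1/p₁ = 1/0.002575″ = 388.35 pc; d₂ = 1/p₂ = 1/0.0003983″ = 2510.7 pc.
M₁ = m₁ − 5 log₁₀ d₁ + 5 = 10.93 − 12.9461 + 5 = 2.9839.
M₂ = 1.62 − 16.9990 + 5 = -10.3790.
L₁/L₂ = 10^(0.4(M₂ − M₁)) = 10^(0.4 × (-13.3629)) = 10^(-5.34516) = 0.0000045169.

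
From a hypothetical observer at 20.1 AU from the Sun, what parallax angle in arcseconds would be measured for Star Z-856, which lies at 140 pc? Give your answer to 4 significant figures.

0.1436 arcsec

p (arcsec) = B (AU) / d (pc).
p = 20.1 / 140 = 0.14357 arcsec.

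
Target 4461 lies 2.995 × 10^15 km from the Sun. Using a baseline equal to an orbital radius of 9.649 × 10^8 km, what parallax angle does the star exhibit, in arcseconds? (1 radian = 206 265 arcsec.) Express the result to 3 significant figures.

0.0665 arcsec

θ ≈ B/d = (9.649 × 10^8) / (2.995 × 10^15) = 3.2217 × 10^-7 rad.
In arcseconds: 3.2217 × 10^-7 × 206265 = 0.066452″.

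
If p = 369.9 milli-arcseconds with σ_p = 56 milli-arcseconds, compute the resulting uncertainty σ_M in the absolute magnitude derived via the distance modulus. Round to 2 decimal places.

σ_M = 0.33 mag

M = m − 5 log₁₀ d + 5 = m + 5 log₁₀ p + 5, so ∂M/∂p = 5/(p ln 10).
σ_M = (5/ln 10) · (σ_p/p) = 2.1715 × 56/369.9 = 2.1715 × 0.15139 = 0.32874.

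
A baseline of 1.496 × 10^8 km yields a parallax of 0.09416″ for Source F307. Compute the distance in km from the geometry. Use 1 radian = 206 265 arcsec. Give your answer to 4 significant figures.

θ = 0.09416″ = 0.09416/206265 = 4.5650 × 10^-7 rad.
d = B/θ = (1.496 × 10^8) / (4.5650 × 10^-7) = 3.2771 × 10^14 km.

3.277 × 10^14 km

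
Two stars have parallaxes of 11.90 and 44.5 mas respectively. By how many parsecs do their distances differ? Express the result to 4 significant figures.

61.56 pc

d_A = 1/0.01190″ = 84.034 pc; d_B = 1/0.04450″ = 22.472 pc.
|d_B − d_A| = |22.472 − 84.034| = 61.562 pc.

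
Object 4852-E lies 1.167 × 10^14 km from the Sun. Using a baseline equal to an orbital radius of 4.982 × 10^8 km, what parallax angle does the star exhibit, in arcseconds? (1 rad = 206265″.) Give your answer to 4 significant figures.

θ ≈ B/d = (4.982 × 10^8) / (1.167 × 10^14) = 4.2691 × 10^-6 rad.
In arcseconds: 4.2691 × 10^-6 × 206265 = 0.88057″.

0.8806 arcsec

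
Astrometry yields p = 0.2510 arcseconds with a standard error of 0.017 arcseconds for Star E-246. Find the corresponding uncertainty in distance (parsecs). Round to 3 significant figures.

d = 1/p, so σ_d = σ_p / p².
σ_d = 0.0170 / (0.2510)² = 0.0170 / 0.063001 = 0.26984 pc.

0.270 pc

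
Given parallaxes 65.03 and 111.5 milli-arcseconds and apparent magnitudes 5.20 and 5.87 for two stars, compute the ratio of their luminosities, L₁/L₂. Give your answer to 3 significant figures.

L₁/L₂ = 5.45

d₁ = 1/p₁ = 1/0.06503″ = 15.378 pc; d₂ = 1/p₂ = 1/0.1115″ = 8.9686 pc.
M₁ = m₁ − 5 log₁₀ d₁ + 5 = 5.20 − 5.9345 + 5 = 4.2655.
M₂ = 5.87 − 4.7636 + 5 = 6.1064.
L₁/L₂ = 10^(0.4(M₂ − M₁)) = 10^(0.4 × 1.8409) = 10^0.73636 = 5.4495.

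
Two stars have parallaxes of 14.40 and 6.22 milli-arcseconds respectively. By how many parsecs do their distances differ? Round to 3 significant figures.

91.3 pc

d_A = 1/0.01440″ = 69.444 pc; d_B = 1/0.006220″ = 160.77 pc.
|d_B − d_A| = |160.77 − 69.444| = 91.326 pc.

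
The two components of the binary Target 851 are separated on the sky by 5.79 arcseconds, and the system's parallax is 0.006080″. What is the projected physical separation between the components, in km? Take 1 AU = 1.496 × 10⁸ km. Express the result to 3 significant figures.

1.42 × 10^11 km

d = 1/p = 1/0.006080″ = 164.47 pc.
At distance d (pc), an angle of θ arcsec spans θ·d AU: s = 5.79 × 164.47 = 952.28 AU.
= 952.28 × 1.496 × 10⁸ km = 1.4246 × 10^11 km.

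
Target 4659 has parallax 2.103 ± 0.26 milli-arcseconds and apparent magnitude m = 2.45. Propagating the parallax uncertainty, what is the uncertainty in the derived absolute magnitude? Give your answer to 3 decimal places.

M = m − 5 log₁₀ d + 5 = m + 5 log₁₀ p + 5, so ∂M/∂p = 5/(p ln 10).
σ_M = (5/ln 10) · (σ_p/p) = 2.1715 × 0.26/2.103 = 2.1715 × 0.12363 = 0.26846.

σ_M = 0.268 mag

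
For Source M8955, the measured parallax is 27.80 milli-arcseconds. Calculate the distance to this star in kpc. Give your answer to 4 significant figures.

0.03597 kpc

p = 27.80 milli-arcseconds = 0.02780 arcsec.
d = 1/p = 1/0.02780 = 35.971 pc.
= 0.035971 kpc.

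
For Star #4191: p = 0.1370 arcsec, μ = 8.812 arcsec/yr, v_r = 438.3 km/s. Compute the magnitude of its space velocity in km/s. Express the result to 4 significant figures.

533.9 km/s

d = 1/p = 1/0.1370″ = 7.2993 pc.
v_t = 4.740 μ d = 4.740 × 8.812 × 7.2993 = 304.88 km/s.
v = √(v_r² + v_t²) = √(438.3² + 304.88²) = √285059 = 533.91 km/s.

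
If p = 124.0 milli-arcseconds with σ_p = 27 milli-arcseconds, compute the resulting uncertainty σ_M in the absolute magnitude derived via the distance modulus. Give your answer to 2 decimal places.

M = m − 5 log₁₀ d + 5 = m + 5 log₁₀ p + 5, so ∂M/∂p = 5/(p ln 10).
σ_M = (5/ln 10) · (σ_p/p) = 2.1715 × 27/124.0 = 2.1715 × 0.21774 = 0.47282.

σ_M = 0.47 mag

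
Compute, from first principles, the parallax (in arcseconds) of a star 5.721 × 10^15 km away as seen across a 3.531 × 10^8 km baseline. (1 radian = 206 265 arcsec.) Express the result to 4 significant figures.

0.01273 arcsec

θ ≈ B/d = (3.531 × 10^8) / (5.721 × 10^15) = 6.1720 × 10^-8 rad.
In arcseconds: 6.1720 × 10^-8 × 206265 = 0.012731″.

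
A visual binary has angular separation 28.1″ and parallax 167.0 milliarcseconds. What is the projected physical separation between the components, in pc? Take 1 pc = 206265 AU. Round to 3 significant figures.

0.000816 pc

d = 1/p = 1/0.1670″ = 5.988 pc.
At distance d (pc), an angle of θ arcsec spans θ·d AU: s = 28.1 × 5.988 = 168.26 AU.
= 168.26 / 206265 = 0.00081575 pc.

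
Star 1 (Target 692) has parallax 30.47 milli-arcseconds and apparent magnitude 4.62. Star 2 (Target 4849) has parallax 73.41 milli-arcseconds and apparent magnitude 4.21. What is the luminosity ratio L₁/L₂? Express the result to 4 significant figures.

L₁/L₂ = 3.979

d₁ = 1/p₁ = 1/0.03047″ = 32.819 pc; d₂ = 1/p₂ = 1/0.07341″ = 13.622 pc.
M₁ = m₁ − 5 log₁₀ d₁ + 5 = 4.62 − 7.5806 + 5 = 2.0394.
M₂ = 4.21 − 5.6712 + 5 = 3.5388.
L₁/L₂ = 10^(0.4(M₂ − M₁)) = 10^(0.4 × 1.4994) = 10^0.59976 = 3.9789.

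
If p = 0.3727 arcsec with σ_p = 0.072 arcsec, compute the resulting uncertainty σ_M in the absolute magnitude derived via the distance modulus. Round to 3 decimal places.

σ_M = 0.419 mag

M = m − 5 log₁₀ d + 5 = m + 5 log₁₀ p + 5, so ∂M/∂p = 5/(p ln 10).
σ_M = (5/ln 10) · (σ_p/p) = 2.1715 × 0.072/0.3727 = 2.1715 × 0.19318 = 0.41949.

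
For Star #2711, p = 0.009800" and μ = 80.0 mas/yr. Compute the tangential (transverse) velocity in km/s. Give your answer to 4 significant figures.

d = 1/p = 1/0.009800″ = 102.04 pc.
μ = 80.0 mas/yr = 0.0800 ″/yr.
v_t = 4.74 × μ × d = 4.74 × 0.0800 × 102.04 = 38.694 km/s.

38.69 km/s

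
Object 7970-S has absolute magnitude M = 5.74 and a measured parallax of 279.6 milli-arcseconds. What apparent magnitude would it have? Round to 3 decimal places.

m = 3.507

d = 1/p = 1/0.2796″ = 3.5765 pc.
m − M = 5 log₁₀ d − 5 = 5 log₁₀(3.5765) − 5 = 2.7673 − 5 = -2.2327.
m = M + (m − M) = 5.74 + (-2.2327) = 3.507.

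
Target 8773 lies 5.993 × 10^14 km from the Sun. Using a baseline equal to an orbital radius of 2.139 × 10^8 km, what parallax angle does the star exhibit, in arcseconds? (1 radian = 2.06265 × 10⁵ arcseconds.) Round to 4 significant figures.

θ ≈ B/d = (2.139 × 10^8) / (5.993 × 10^14) = 3.5692 × 10^-7 rad.
In arcseconds: 3.5692 × 10^-7 × 206265 = 0.07362″.

0.07362 arcsec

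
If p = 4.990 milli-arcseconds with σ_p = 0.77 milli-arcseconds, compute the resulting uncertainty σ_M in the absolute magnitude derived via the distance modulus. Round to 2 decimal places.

σ_M = 0.34 mag

M = m − 5 log₁₀ d + 5 = m + 5 log₁₀ p + 5, so ∂M/∂p = 5/(p ln 10).
σ_M = (5/ln 10) · (σ_p/p) = 2.1715 × 0.77/4.990 = 2.1715 × 0.15431 = 0.33508.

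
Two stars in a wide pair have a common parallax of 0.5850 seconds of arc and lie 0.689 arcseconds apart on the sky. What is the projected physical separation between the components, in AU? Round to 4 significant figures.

1.178 AU

d = 1/p = 1/0.5850″ = 1.7094 pc.
At distance d (pc), an angle of θ arcsec spans θ·d AU: s = 0.689 × 1.7094 = 1.1778 AU.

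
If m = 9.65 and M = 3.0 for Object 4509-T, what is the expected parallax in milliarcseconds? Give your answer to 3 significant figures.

m − M = 9.65 − 3.0 = 6.65.
d = 10^((m−M)/5 + 1) = 10^2.330 = 213.8 pc.
p = 1/d = 1/213.8 = 0.0046773 arcsec = 4.6773 mas.

4.68 mas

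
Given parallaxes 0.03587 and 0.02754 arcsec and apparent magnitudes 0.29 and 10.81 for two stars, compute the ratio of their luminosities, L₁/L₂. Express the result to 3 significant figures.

L₁/L₂ = 9520

d₁ = 1/p₁ = 1/0.03587″ = 27.878 pc; d₂ = 1/p₂ = 1/0.02754″ = 36.311 pc.
M₁ = m₁ − 5 log₁₀ d₁ + 5 = 0.29 − 7.2263 + 5 = -1.9363.
M₂ = 10.81 − 7.8002 + 5 = 8.0098.
L₁/L₂ = 10^(0.4(M₂ − M₁)) = 10^(0.4 × 9.9461) = 10^3.97844 = 9515.7.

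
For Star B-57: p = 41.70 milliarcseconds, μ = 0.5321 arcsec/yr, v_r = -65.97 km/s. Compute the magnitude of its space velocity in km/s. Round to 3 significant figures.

89.5 km/s

d = 1/p = 1/0.04170″ = 23.981 pc.
v_t = 4.740 μ d = 4.740 × 0.5321 × 23.981 = 60.484 km/s.
v = √(v_r² + v_t²) = √((-65.97)² + 60.484²) = √8010.36 = 89.501 km/s.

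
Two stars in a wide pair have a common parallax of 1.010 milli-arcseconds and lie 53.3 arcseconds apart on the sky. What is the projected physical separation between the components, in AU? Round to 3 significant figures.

d = 1/p = 1/0.001010″ = 990.1 pc.
At distance d (pc), an angle of θ arcsec spans θ·d AU: s = 53.3 × 990.1 = 52772 AU.

52800 AU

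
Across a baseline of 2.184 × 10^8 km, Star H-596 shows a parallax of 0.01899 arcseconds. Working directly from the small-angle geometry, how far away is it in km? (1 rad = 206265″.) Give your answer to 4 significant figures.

θ = 0.01899″ = 0.01899/206265 = 9.2066 × 10^-8 rad.
d = B/θ = (2.184 × 10^8) / (9.2066 × 10^-8) = 2.3722 × 10^15 km.

2.372 × 10^15 km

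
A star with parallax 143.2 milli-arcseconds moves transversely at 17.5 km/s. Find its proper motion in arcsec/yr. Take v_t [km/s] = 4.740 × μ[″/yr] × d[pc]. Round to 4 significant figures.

d = 1/p = 1/0.1432″ = 6.9832 pc.
μ = v_t / (4.74 d) = 17.5 / (4.74 × 6.9832) = 17.5 / 33.1 = 0.5287 ″/yr.

0.5287 arcsec/yr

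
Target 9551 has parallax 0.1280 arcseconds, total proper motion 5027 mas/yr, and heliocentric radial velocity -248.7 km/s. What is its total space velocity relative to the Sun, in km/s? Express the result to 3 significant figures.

311 km/s

d = 1/p = 1/0.1280″ = 7.8125 pc.
μ = 5027 mas/yr = 5.027 ″/yr.
v_t = 4.740 μ d = 4.740 × 5.027 × 7.8125 = 186.16 km/s.
v = √(v_r² + v_t²) = √((-248.7)² + 186.16²) = √96507.2 = 310.66 km/s.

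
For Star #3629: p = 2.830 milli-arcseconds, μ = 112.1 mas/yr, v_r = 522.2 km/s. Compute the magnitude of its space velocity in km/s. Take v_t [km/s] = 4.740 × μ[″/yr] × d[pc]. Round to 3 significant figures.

d = 1/p = 1/0.002830″ = 353.36 pc.
μ = 112.1 mas/yr = 0.1121 ″/yr.
v_t = 4.740 μ d = 4.740 × 0.1121 × 353.36 = 187.76 km/s.
v = √(v_r² + v_t²) = √(522.2² + 187.76²) = √307947 = 554.93 km/s.

555 km/s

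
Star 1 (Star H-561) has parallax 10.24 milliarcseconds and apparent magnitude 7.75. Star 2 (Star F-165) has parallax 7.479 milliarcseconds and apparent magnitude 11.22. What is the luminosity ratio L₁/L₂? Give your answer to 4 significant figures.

L₁/L₂ = 13.03

d₁ = 1/p₁ = 1/0.01024″ = 97.656 pc; d₂ = 1/p₂ = 1/0.007479″ = 133.71 pc.
M₁ = m₁ − 5 log₁₀ d₁ + 5 = 7.75 − 9.9485 + 5 = 2.8015.
M₂ = 11.22 − 10.6308 + 5 = 5.5892.
L₁/L₂ = 10^(0.4(M₂ − M₁)) = 10^(0.4 × 2.7877) = 10^1.11508 = 13.034.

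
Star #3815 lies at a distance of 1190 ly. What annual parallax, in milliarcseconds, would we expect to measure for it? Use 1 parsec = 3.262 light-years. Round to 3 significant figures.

2.74 mas

d = 1190 ly ÷ 3.262 = 364.81 pc.
p = 1/d = 1/364.81 = 0.0027412 arcsec.
= 0.0027412 × 1000 = 2.7412 mas.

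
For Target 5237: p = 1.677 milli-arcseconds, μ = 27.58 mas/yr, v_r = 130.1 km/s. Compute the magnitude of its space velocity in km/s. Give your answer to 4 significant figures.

d = 1/p = 1/0.001677″ = 596.3 pc.
μ = 27.58 mas/yr = 0.02758 ″/yr.
v_t = 4.740 μ d = 4.740 × 0.02758 × 596.3 = 77.954 km/s.
v = √(v_r² + v_t²) = √(130.1² + 77.954²) = √23002.8 = 151.67 km/s.

151.7 km/s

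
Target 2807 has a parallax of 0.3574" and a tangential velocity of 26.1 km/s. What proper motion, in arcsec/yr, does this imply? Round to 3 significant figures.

d = 1/p = 1/0.3574″ = 2.798 pc.
μ = v_t / (4.74 d) = 26.1 / (4.74 × 2.798) = 26.1 / 13.263 = 1.9679 ″/yr.

1.97 arcsec/yr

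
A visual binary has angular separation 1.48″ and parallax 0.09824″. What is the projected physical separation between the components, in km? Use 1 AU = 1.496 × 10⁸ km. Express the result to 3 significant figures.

d = 1/p = 1/0.09824″ = 10.179 pc.
At distance d (pc), an angle of θ arcsec spans θ·d AU: s = 1.48 × 10.179 = 15.065 AU.
= 15.065 × 1.496 × 10⁸ km = 2.2537 × 10^9 km.

2.25 × 10^9 km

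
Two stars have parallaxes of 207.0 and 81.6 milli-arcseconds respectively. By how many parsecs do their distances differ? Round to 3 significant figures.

d_A = 1/0.2070″ = 4.8309 pc; d_B = 1/0.08160″ = 12.255 pc.
|d_B − d_A| = |12.255 − 4.8309| = 7.4241 pc.

7.42 pc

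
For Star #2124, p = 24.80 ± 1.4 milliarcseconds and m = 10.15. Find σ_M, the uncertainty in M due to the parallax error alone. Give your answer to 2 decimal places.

M = m − 5 log₁₀ d + 5 = m + 5 log₁₀ p + 5, so ∂M/∂p = 5/(p ln 10).
σ_M = (5/ln 10) · (σ_p/p) = 2.1715 × 1.4/24.80 = 2.1715 × 0.056452 = 0.12259.

σ_M = 0.12 mag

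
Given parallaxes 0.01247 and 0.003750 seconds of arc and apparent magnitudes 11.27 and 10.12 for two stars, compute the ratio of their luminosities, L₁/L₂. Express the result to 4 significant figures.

L₁/L₂ = 0.03136

d₁ = 1/p₁ = 1/0.01247″ = 80.192 pc; d₂ = 1/p₂ = 1/0.003750″ = 266.67 pc.
M₁ = m₁ − 5 log₁₀ d₁ + 5 = 11.27 − 9.5207 + 5 = 6.7493.
M₂ = 10.12 − 12.1299 + 5 = 2.9901.
L₁/L₂ = 10^(0.4(M₂ − M₁)) = 10^(0.4 × (-3.7592)) = 10^(-1.50368) = 0.031356.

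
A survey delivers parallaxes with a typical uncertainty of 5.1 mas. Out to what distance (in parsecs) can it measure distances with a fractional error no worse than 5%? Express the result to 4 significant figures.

9.804 pc

σ_d/d = σ_p/p, so the condition is σ_p/p ≤ 0.05, i.e. p ≥ σ_p/0.05.
p_min = 5.1/0.05 = 102 mas = 0.102 arcsec.
d_max = 1/p_min = 1/0.102 = 9.8039 pc.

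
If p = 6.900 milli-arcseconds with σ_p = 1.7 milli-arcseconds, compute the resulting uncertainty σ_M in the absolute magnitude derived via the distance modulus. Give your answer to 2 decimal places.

σ_M = 0.54 mag

M = m − 5 log₁₀ d + 5 = m + 5 log₁₀ p + 5, so ∂M/∂p = 5/(p ln 10).
σ_M = (5/ln 10) · (σ_p/p) = 2.1715 × 1.7/6.900 = 2.1715 × 0.24638 = 0.53501.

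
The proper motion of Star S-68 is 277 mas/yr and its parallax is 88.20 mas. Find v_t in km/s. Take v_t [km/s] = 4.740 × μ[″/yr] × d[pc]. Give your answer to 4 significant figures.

14.89 km/s

d = 1/p = 1/0.08820″ = 11.338 pc.
μ = 277 mas/yr = 0.277 ″/yr.
v_t = 4.74 × μ × d = 4.74 × 0.277 × 11.338 = 14.887 km/s.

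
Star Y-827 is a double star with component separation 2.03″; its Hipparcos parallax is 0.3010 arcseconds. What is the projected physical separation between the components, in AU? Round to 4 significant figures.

d = 1/p = 1/0.3010″ = 3.3223 pc.
At distance d (pc), an angle of θ arcsec spans θ·d AU: s = 2.03 × 3.3223 = 6.7443 AU.

6.744 AU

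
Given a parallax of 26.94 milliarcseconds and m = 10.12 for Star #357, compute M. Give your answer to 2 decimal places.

d = 1/p = 1/0.02694″ = 37.12 pc.
m − M = 5 log₁₀(37.12) − 5 = 7.8480 − 5 = 2.8480.
M = m − (m − M) = 10.12 − 2.8480 = 7.27.

M = 7.27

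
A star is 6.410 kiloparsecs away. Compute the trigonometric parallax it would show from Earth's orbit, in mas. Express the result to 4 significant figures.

0.1560 mas

d = 6.410 kpc = 6410 pc.
p = 1/d = 1/6410 = 0.00015601 arcsec.
= 0.00015601 × 1000 = 0.15601 mas.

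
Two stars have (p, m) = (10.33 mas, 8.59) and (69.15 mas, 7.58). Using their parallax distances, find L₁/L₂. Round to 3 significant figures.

d₁ = 1/p₁ = 1/0.01033″ = 96.805 pc; d₂ = 1/p₂ = 1/0.06915″ = 14.461 pc.
M₁ = m₁ − 5 log₁₀ d₁ + 5 = 8.59 − 9.9295 + 5 = 3.6605.
M₂ = 7.58 − 5.8010 + 5 = 6.7790.
L₁/L₂ = 10^(0.4(M₂ − M₁)) = 10^(0.4 × 3.1185) = 10^1.24740 = 17.677.

L₁/L₂ = 17.7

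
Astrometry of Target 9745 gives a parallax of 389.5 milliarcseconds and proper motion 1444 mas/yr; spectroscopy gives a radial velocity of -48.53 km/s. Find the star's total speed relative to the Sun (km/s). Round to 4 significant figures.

d = 1/p = 1/0.3895″ = 2.5674 pc.
μ = 1444 mas/yr = 1.444 ″/yr.
v_t = 4.740 μ d = 4.740 × 1.444 × 2.5674 = 17.573 km/s.
v = √(v_r² + v_t²) = √((-48.53)² + 17.573²) = √2663.97 = 51.614 km/s.

51.61 km/s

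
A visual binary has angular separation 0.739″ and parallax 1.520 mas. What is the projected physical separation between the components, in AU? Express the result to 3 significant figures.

d = 1/p = 1/0.001520″ = 657.89 pc.
At distance d (pc), an angle of θ arcsec spans θ·d AU: s = 0.739 × 657.89 = 486.18 AU.

486 AU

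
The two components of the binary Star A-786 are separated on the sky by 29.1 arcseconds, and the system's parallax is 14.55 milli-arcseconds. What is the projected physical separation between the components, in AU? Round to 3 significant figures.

d = 1/p = 1/0.01455″ = 68.729 pc.
At distance d (pc), an angle of θ arcsec spans θ·d AU: s = 29.1 × 68.729 = 2000 AU.

2000 AU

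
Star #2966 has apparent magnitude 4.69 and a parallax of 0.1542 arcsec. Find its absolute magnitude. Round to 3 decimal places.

M = 5.630

d = 1/p = 1/0.1542″ = 6.4851 pc.
m − M = 5 log₁₀(6.4851) − 5 = 4.0596 − 5 = -0.9404.
M = m − (m − M) = 4.69 − (-0.9404) = 5.630.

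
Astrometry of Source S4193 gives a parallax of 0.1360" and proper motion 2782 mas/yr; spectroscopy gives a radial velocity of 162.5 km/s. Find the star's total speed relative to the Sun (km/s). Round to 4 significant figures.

189.2 km/s

d = 1/p = 1/0.1360″ = 7.3529 pc.
μ = 2782 mas/yr = 2.782 ″/yr.
v_t = 4.740 μ d = 4.740 × 2.782 × 7.3529 = 96.96 km/s.
v = √(v_r² + v_t²) = √(162.5² + 96.96²) = √35807.5 = 189.23 km/s.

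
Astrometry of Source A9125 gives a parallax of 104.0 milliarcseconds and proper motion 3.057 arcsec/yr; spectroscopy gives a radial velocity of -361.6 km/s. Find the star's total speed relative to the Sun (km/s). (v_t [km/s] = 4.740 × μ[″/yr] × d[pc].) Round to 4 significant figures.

d = 1/p = 1/0.1040″ = 9.6154 pc.
v_t = 4.740 μ d = 4.740 × 3.057 × 9.6154 = 139.33 km/s.
v = √(v_r² + v_t²) = √((-361.6)² + 139.33²) = √150167 = 387.51 km/s.

387.5 km/s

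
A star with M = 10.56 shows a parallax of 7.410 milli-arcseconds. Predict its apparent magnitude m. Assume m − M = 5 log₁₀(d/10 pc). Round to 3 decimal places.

m = 16.211

d = 1/p = 1/0.007410″ = 134.95 pc.
m − M = 5 log₁₀ d − 5 = 5 log₁₀(134.95) − 5 = 10.6509 − 5 = 5.6509.
m = M + (m − M) = 10.56 + 5.6509 = 16.211.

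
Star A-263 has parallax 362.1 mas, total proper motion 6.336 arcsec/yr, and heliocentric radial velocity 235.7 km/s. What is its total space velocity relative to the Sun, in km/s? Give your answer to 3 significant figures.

250 km/s

d = 1/p = 1/0.3621″ = 2.7617 pc.
v_t = 4.740 μ d = 4.740 × 6.336 × 2.7617 = 82.941 km/s.
v = √(v_r² + v_t²) = √(235.7² + 82.941²) = √62433.7 = 249.87 km/s.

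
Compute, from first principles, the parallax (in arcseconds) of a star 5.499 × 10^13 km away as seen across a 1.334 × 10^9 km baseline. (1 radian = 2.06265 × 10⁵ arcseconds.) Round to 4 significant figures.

5.004 arcsec

θ ≈ B/d = (1.334 × 10^9) / (5.499 × 10^13) = 2.4259 × 10^-5 rad.
In arcseconds: 2.4259 × 10^-5 × 206265 = 5.0038″.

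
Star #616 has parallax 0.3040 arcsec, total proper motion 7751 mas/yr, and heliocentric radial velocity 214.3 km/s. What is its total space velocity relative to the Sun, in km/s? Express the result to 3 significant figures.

d = 1/p = 1/0.3040″ = 3.2895 pc.
μ = 7751 mas/yr = 7.751 ″/yr.
v_t = 4.740 μ d = 4.740 × 7.751 × 3.2895 = 120.86 km/s.
v = √(v_r² + v_t²) = √(214.3² + 120.86²) = √60531.6 = 246.03 km/s.

246 km/s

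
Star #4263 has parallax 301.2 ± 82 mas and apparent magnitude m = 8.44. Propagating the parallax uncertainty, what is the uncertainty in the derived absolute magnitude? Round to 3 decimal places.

σ_M = 0.591 mag

M = m − 5 log₁₀ d + 5 = m + 5 log₁₀ p + 5, so ∂M/∂p = 5/(p ln 10).
σ_M = (5/ln 10) · (σ_p/p) = 2.1715 × 82/301.2 = 2.1715 × 0.27224 = 0.59117.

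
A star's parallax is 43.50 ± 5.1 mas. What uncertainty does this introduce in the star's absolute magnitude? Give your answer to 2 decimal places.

σ_M = 0.25 mag

M = m − 5 log₁₀ d + 5 = m + 5 log₁₀ p + 5, so ∂M/∂p = 5/(p ln 10).
σ_M = (5/ln 10) · (σ_p/p) = 2.1715 × 5.1/43.50 = 2.1715 × 0.11724 = 0.25459.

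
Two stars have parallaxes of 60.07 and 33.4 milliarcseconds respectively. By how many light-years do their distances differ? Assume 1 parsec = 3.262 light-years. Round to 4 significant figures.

d_A = 1/0.06007″ = 16.647 pc; d_B = 1/0.03340″ = 29.94 pc.
|d_B − d_A| = |29.94 − 16.647| = 13.293 pc = 13.293 × 3.262 ly = 43.362 ly.

43.36 ly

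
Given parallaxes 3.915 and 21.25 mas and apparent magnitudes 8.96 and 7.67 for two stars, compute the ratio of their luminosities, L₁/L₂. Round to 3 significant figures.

d₁ = 1/p₁ = 1/0.003915″ = 255.43 pc; d₂ = 1/p₂ = 1/0.02125″ = 47.059 pc.
M₁ = m₁ − 5 log₁₀ d₁ + 5 = 8.96 − 12.0364 + 5 = 1.9236.
M₂ = 7.67 − 8.3632 + 5 = 4.3068.
L₁/L₂ = 10^(0.4(M₂ − M₁)) = 10^(0.4 × 2.3832) = 10^0.95328 = 8.9801.

L₁/L₂ = 8.98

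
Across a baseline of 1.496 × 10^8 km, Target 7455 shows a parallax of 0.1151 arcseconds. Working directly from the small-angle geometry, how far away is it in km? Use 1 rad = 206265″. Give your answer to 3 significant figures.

θ = 0.1151″ = 0.1151/206265 = 5.5802 × 10^-7 rad.
d = B/θ = (1.496 × 10^8) / (5.5802 × 10^-7) = 2.6809 × 10^14 km.

2.68 × 10^14 km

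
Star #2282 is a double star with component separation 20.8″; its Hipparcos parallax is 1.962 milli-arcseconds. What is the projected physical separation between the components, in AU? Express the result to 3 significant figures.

10600 AU

d = 1/p = 1/0.001962″ = 509.68 pc.
At distance d (pc), an angle of θ arcsec spans θ·d AU: s = 20.8 × 509.68 = 10601 AU.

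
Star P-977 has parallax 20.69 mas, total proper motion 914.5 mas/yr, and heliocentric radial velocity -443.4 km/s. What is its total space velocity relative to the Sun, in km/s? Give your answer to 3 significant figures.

490 km/s

d = 1/p = 1/0.02069″ = 48.333 pc.
μ = 914.5 mas/yr = 0.9145 ″/yr.
v_t = 4.740 μ d = 4.740 × 0.9145 × 48.333 = 209.51 km/s.
v = √(v_r² + v_t²) = √((-443.4)² + 209.51²) = √240498 = 490.41 km/s.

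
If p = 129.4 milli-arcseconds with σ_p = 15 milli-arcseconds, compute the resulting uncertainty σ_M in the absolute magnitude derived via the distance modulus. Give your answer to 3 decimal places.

σ_M = 0.252 mag

M = m − 5 log₁₀ d + 5 = m + 5 log₁₀ p + 5, so ∂M/∂p = 5/(p ln 10).
σ_M = (5/ln 10) · (σ_p/p) = 2.1715 × 15/129.4 = 2.1715 × 0.11592 = 0.25172.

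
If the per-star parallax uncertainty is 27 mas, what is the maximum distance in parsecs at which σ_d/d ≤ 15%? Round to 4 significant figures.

σ_d/d = σ_p/p, so the condition is σ_p/p ≤ 0.15, i.e. p ≥ σ_p/0.15.
p_min = 27/0.15 = 180 mas = 0.18 arcsec.
d_max = 1/p_min = 1/0.18 = 5.5556 pc.

5.556 pc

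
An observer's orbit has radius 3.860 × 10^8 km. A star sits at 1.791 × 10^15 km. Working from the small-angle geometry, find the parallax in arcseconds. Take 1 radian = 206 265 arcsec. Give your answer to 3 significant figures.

θ ≈ B/d = (3.860 × 10^8) / (1.791 × 10^15) = 2.1552 × 10^-7 rad.
In arcseconds: 2.1552 × 10^-7 × 206265 = 0.044454″.

0.0445 arcsec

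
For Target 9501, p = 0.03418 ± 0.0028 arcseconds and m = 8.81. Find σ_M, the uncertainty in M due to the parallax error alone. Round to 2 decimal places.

M = m − 5 log₁₀ d + 5 = m + 5 log₁₀ p + 5, so ∂M/∂p = 5/(p ln 10).
σ_M = (5/ln 10) · (σ_p/p) = 2.1715 × 0.0028/0.03418 = 2.1715 × 0.081919 = 0.17789.

σ_M = 0.18 mag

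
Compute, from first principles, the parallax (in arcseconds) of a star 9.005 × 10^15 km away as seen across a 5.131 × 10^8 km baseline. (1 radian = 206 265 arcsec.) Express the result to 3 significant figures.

0.0118 arcsec

θ ≈ B/d = (5.131 × 10^8) / (9.005 × 10^15) = 5.6979 × 10^-8 rad.
In arcseconds: 5.6979 × 10^-8 × 206265 = 0.011753″.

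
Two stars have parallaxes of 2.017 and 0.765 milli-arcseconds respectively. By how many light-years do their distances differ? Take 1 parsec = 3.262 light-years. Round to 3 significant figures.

d_A = 1/0.002017″ = 495.79 pc; d_B = 1/0.0007650″ = 1307.2 pc.
|d_B − d_A| = |1307.2 − 495.79| = 811.41 pc = 811.41 × 3.262 ly = 2646.8 ly.

2650 ly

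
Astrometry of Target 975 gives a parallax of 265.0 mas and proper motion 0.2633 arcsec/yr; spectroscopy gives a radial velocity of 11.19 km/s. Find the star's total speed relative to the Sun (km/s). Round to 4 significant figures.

12.14 km/s

d = 1/p = 1/0.2650″ = 3.7736 pc.
v_t = 4.740 μ d = 4.740 × 0.2633 × 3.7736 = 4.7096 km/s.
v = √(v_r² + v_t²) = √(11.19² + 4.7096²) = √147.396 = 12.141 km/s.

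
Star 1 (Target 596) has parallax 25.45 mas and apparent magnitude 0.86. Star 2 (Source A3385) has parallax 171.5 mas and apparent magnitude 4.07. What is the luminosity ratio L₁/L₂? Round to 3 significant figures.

d₁ = 1/p₁ = 1/0.02545″ = 39.293 pc; d₂ = 1/p₂ = 1/0.1715″ = 5.8309 pc.
M₁ = m₁ − 5 log₁₀ d₁ + 5 = 0.86 − 7.9716 + 5 = -2.1116.
M₂ = 4.07 − 3.8287 + 5 = 5.2413.
L₁/L₂ = 10^(0.4(M₂ − M₁)) = 10^(0.4 × 7.3529) = 10^2.94116 = 873.29.

L₁/L₂ = 873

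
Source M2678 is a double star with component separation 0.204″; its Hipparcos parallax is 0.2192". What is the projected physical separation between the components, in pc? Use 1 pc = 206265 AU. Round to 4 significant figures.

4.512 × 10^-6 pc

d = 1/p = 1/0.2192″ = 4.562 pc.
At distance d (pc), an angle of θ arcsec spans θ·d AU: s = 0.204 × 4.562 = 0.93065 AU.
= 0.93065 / 206265 = 4.5119 × 10^-6 pc.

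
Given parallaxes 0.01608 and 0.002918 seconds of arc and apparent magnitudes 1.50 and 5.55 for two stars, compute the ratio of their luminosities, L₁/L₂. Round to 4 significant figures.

d₁ = 1/p₁ = 1/0.01608″ = 62.189 pc; d₂ = 1/p₂ = 1/0.002918″ = 342.7 pc.
M₁ = m₁ − 5 log₁₀ d₁ + 5 = 1.50 − 8.9686 + 5 = -2.4686.
M₂ = 5.55 − 12.6746 + 5 = -2.1246.
L₁/L₂ = 10^(0.4(M₂ − M₁)) = 10^(0.4 × 0.3440) = 10^0.13760 = 1.3728.

L₁/L₂ = 1.373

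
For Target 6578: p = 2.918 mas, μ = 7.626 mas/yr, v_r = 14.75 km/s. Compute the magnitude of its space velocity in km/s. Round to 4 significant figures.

19.26 km/s

d = 1/p = 1/0.002918″ = 342.7 pc.
μ = 7.626 mas/yr = 0.007626 ″/yr.
v_t = 4.740 μ d = 4.740 × 0.007626 × 342.7 = 12.388 km/s.
v = √(v_r² + v_t²) = √(14.75² + 12.388²) = √371.025 = 19.262 km/s.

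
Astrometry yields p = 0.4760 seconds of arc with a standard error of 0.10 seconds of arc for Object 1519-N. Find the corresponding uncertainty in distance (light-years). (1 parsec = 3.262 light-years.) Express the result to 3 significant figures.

1.44 ly

d = 1/p, so σ_d = σ_p / p².
σ_d = 0.100 / (0.4760)² = 0.100 / 0.22658 = 0.44135 pc = 0.44135 × 3.262 ly = 1.4397 ly.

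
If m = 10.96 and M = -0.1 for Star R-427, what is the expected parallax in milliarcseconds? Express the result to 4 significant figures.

0.6138 mas

m − M = 10.96 − (-0.1) = 11.06.
d = 10^((m−M)/5 + 1) = 10^3.212 = 1629.3 pc.
p = 1/d = 1/1629.3 = 0.00061376 arcsec = 0.61376 mas.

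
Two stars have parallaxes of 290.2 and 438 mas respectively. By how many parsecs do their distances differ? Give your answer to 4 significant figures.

1.163 pc

d_A = 1/0.2902″ = 3.4459 pc; d_B = 1/0.4380″ = 2.2831 pc.
|d_B − d_A| = |2.2831 − 3.4459| = 1.1628 pc.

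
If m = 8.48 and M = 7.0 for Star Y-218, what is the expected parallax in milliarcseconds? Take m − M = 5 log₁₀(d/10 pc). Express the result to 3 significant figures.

m − M = 8.48 − 7.0 = 1.48.
d = 10^((m−M)/5 + 1) = 10^1.296 = 19.77 pc.
p = 1/d = 1/19.77 = 0.050582 arcsec = 50.582 mas.

50.6 mas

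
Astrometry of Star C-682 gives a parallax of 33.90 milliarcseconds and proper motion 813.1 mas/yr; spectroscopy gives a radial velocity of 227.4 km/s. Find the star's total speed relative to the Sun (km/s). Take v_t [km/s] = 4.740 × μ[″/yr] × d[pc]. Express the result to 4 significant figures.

d = 1/p = 1/0.03390″ = 29.499 pc.
μ = 813.1 mas/yr = 0.8131 ″/yr.
v_t = 4.740 μ d = 4.740 × 0.8131 × 29.499 = 113.69 km/s.
v = √(v_r² + v_t²) = √(227.4² + 113.69²) = √64636.2 = 254.24 km/s.

254.2 km/s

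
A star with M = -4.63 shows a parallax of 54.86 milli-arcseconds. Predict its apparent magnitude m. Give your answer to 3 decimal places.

d = 1/p = 1/0.05486″ = 18.228 pc.
m − M = 5 log₁₀ d − 5 = 5 log₁₀(18.228) − 5 = 6.3037 − 5 = 1.3037.
m = M + (m − M) = -4.63 + 1.3037 = -3.326.

m = -3.326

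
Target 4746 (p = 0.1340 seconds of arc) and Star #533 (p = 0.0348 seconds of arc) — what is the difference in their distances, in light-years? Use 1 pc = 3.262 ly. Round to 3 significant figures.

69.4 ly

d_A = 1/0.1340″ = 7.4627 pc; d_B = 1/0.03480″ = 28.736 pc.
|d_B − d_A| = |28.736 − 7.4627| = 21.273 pc = 21.273 × 3.262 ly = 69.393 ly.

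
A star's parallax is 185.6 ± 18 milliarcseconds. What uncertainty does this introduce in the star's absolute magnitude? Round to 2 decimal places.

σ_M = 0.21 mag

M = m − 5 log₁₀ d + 5 = m + 5 log₁₀ p + 5, so ∂M/∂p = 5/(p ln 10).
σ_M = (5/ln 10) · (σ_p/p) = 2.1715 × 18/185.6 = 2.1715 × 0.096983 = 0.2106.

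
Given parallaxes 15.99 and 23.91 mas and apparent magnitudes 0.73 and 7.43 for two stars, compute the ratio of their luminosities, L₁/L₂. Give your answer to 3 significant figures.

d₁ = 1/p₁ = 1/0.01599″ = 62.539 pc; d₂ = 1/p₂ = 1/0.02391″ = 41.824 pc.
M₁ = m₁ − 5 log₁₀ d₁ + 5 = 0.73 − 8.9808 + 5 = -3.2508.
M₂ = 7.43 − 8.1071 + 5 = 4.3229.
L₁/L₂ = 10^(0.4(M₂ − M₁)) = 10^(0.4 × 7.5737) = 10^3.02948 = 1070.2.

L₁/L₂ = 1070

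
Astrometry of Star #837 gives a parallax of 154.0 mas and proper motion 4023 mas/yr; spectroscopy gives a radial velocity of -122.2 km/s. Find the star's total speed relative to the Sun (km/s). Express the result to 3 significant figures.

174 km/s

d = 1/p = 1/0.1540″ = 6.4935 pc.
μ = 4023 mas/yr = 4.023 ″/yr.
v_t = 4.740 μ d = 4.740 × 4.023 × 6.4935 = 123.82 km/s.
v = √(v_r² + v_t²) = √((-122.2)² + 123.82²) = √30264.2 = 173.97 km/s.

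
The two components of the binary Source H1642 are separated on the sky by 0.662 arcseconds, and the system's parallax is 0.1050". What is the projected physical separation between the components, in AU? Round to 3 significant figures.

d = 1/p = 1/0.1050″ = 9.5238 pc.
At distance d (pc), an angle of θ arcsec spans θ·d AU: s = 0.662 × 9.5238 = 6.3048 AU.

6.30 AU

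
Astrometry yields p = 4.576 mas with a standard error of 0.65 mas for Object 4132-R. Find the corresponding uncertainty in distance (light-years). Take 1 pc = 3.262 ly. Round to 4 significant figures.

d = 1/p, so σ_d = σ_p / p².
σ_d = 0.000650 / (0.004576)² = 0.000650 / 0.00002094 = 31.041 pc = 31.041 × 3.262 ly = 101.26 ly.

101.3 ly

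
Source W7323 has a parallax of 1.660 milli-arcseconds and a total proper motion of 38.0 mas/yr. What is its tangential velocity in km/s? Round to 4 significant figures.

108.5 km/s

d = 1/p = 1/0.001660″ = 602.41 pc.
μ = 38.0 mas/yr = 0.0380 ″/yr.
v_t = 4.74 × μ × d = 4.74 × 0.0380 × 602.41 = 108.51 km/s.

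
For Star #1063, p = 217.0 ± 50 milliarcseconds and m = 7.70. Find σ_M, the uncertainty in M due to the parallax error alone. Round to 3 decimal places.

M = m − 5 log₁₀ d + 5 = m + 5 log₁₀ p + 5, so ∂M/∂p = 5/(p ln 10).
σ_M = (5/ln 10) · (σ_p/p) = 2.1715 × 50/217.0 = 2.1715 × 0.23041 = 0.50034.

σ_M = 0.500 mag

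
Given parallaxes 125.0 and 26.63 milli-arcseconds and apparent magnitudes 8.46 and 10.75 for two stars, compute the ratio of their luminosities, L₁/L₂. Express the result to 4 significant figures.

L₁/L₂ = 0.3740

d₁ = 1/p₁ = 1/0.1250″ = 8 pc; d₂ = 1/p₂ = 1/0.02663″ = 37.552 pc.
M₁ = m₁ − 5 log₁₀ d₁ + 5 = 8.46 − 4.5154 + 5 = 8.9446.
M₂ = 10.75 − 7.8732 + 5 = 7.8768.
L₁/L₂ = 10^(0.4(M₂ − M₁)) = 10^(0.4 × (-1.0678)) = 10^(-0.42712) = 0.37401.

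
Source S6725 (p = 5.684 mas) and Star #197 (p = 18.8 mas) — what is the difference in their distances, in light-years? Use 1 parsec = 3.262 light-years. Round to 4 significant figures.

d_A = 1/0.005684″ = 175.93 pc; d_B = 1/0.01880″ = 53.191 pc.
|d_B − d_A| = |53.191 − 175.93| = 122.74 pc = 122.74 × 3.262 ly = 400.38 ly.

400.4 ly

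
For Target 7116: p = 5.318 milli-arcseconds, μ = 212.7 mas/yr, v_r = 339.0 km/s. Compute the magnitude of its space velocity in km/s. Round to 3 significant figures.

388 km/s

d = 1/p = 1/0.005318″ = 188.04 pc.
μ = 212.7 mas/yr = 0.2127 ″/yr.
v_t = 4.740 μ d = 4.740 × 0.2127 × 188.04 = 189.58 km/s.
v = √(v_r² + v_t²) = √(339.0² + 189.58²) = √150862 = 388.41 km/s.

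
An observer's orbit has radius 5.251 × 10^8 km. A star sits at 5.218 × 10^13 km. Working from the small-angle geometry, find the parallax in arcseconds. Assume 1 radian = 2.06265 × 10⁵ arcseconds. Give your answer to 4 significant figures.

θ ≈ B/d = (5.251 × 10^8) / (5.218 × 10^13) = 1.0063 × 10^-5 rad.
In arcseconds: 1.0063 × 10^-5 × 206265 = 2.0756″.

2.076 arcsec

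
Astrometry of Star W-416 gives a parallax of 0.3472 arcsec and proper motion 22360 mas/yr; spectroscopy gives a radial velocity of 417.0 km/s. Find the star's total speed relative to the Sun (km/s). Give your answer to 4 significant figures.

d = 1/p = 1/0.3472″ = 2.8802 pc.
μ = 22360 mas/yr = 22.36 ″/yr.
v_t = 4.740 μ d = 4.740 × 22.36 × 2.8802 = 305.26 km/s.
v = √(v_r² + v_t²) = √(417.0² + 305.26²) = √267073 = 516.79 km/s.

516.8 km/s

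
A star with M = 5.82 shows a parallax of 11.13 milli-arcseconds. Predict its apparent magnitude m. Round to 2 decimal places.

d = 1/p = 1/0.01113″ = 89.847 pc.
m − M = 5 log₁₀ d − 5 = 5 log₁₀(89.847) − 5 = 9.7675 − 5 = 4.7675.
m = M + (m − M) = 5.82 + 4.7675 = 10.59.

m = 10.59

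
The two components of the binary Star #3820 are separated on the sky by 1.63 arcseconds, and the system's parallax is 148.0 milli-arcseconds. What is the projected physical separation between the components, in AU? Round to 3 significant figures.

d = 1/p = 1/0.1480″ = 6.7568 pc.
At distance d (pc), an angle of θ arcsec spans θ·d AU: s = 1.63 × 6.7568 = 11.014 AU.

11.0 AU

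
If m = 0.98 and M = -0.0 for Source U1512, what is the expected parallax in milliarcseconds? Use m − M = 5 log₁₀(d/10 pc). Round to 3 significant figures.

63.7 mas

m − M = 0.98 − (-0.0) = 0.98.
d = 10^((m−M)/5 + 1) = 10^1.196 = 15.704 pc.
p = 1/d = 1/15.704 = 0.063678 arcsec = 63.678 mas.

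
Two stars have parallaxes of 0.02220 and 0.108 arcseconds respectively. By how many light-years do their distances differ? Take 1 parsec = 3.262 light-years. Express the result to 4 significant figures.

116.7 ly

d_A = 1/0.02220″ = 45.045 pc; d_B = 1/0.1080″ = 9.2593 pc.
|d_B − d_A| = |9.2593 − 45.045| = 35.786 pc = 35.786 × 3.262 ly = 116.73 ly.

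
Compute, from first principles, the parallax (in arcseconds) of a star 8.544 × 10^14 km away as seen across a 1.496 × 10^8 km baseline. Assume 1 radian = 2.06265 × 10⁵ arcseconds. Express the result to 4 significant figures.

0.03612 arcsec

θ ≈ B/d = (1.496 × 10^8) / (8.544 × 10^14) = 1.7509 × 10^-7 rad.
In arcseconds: 1.7509 × 10^-7 × 206265 = 0.036115″.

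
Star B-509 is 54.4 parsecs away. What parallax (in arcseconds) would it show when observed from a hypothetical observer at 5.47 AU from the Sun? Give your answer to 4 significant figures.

p (arcsec) = B (AU) / d (pc).
p = 5.47 / 54.4 = 0.10055 arcsec.

0.1006 arcsec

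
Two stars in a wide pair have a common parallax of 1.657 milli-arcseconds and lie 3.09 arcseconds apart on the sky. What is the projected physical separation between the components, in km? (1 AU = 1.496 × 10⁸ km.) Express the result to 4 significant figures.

2.790 × 10^11 km

d = 1/p = 1/0.001657″ = 603.5 pc.
At distance d (pc), an angle of θ arcsec spans θ·d AU: s = 3.09 × 603.5 = 1864.8 AU.
= 1864.8 × 1.496 × 10⁸ km = 2.7897 × 10^11 km.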